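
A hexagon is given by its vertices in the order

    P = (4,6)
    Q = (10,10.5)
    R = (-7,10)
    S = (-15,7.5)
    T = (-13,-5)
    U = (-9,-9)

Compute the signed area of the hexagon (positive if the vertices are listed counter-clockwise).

239.75

Apply the shoelace formula: 2A = Σ (x_i·y_{i+1} − x_{i+1}·y_i), indices taken mod 6.
Σ = (-18) + (173.5) + (97.5) + (172.5) + (72) + (-18) = 479.5
Signed area = Σ/2 = 239.75 (positive ⇒ counter-clockwise traversal).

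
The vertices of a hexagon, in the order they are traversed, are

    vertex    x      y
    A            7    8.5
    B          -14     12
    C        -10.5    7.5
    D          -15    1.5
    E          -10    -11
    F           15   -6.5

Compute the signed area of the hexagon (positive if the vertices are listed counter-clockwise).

451.875

Apply the shoelace (surveyor's) formula: 2A = Σ (x_i·y_{i+1} − x_{i+1}·y_i), indices taken mod 6.
Σ = (203) + (21) + (96.75) + (180) + (230) + (173) = 903.75
Signed area = Σ/2 = 451.875 (positive ⇒ counter-clockwise traversal).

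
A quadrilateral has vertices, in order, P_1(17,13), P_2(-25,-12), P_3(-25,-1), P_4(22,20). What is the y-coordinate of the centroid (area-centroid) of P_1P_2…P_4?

512/147

Apply Gauss's area formula. First the cross-terms c_i = x_i·y_{i+1} − x_{i+1}·y_i:
  121, -275, -478, -54  ⇒  2A = -686, A = -343.
Then Σ (y_i + y_{i+1})·c_i = -7168, so ȳ = -7168 / (6·(-343)) = 512/147.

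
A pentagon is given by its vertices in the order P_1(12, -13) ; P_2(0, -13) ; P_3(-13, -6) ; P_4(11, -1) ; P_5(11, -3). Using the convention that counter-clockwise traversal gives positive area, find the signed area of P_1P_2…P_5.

-187.5

Apply Gauss's area formula: 2A = Σ (x_i·y_{i+1} − x_{i+1}·y_i), indices taken mod 5.
Σ = (-156) + (-169) + (79) + (-22) + (-107) = -375
Signed area = Σ/2 = -187.5 (negative ⇒ clockwise traversal).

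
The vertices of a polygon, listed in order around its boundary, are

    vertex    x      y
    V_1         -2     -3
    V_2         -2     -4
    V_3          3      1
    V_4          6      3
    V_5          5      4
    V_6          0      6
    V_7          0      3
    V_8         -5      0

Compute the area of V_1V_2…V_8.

Apply the shoelace formula: 2A = Σ (x_i·y_{i+1} − x_{i+1}·y_i), indices taken mod 8.
Σ = (2) + (10) + (3) + (9) + (30) + (0) + (15) + (15) = 84
Area = |Σ|/2 = 42.

42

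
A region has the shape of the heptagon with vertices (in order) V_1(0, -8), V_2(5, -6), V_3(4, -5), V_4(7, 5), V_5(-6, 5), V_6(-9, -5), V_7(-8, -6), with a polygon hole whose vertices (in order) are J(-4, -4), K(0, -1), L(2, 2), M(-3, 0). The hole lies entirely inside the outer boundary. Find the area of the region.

144

Outer boundary:
Apply the shoelace (surveyor's) formula: 2A = Σ (x_i·y_{i+1} − x_{i+1}·y_i), indices taken mod 7.
Cross-terms: 40, -1, 55, 65, 75, 14, 64  ⇒  Σ = 312
Area = |Σ|/2 = 156.
Hole:
Σ = (4) + (2) + (6) + (12) = 24
Area = |Σ|/2 = 12.
Net area = 156 − 12 = 144.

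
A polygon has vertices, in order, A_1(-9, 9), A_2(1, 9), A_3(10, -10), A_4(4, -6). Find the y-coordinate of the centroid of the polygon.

Apply the surveyor's formula. First the cross-terms c_i = x_i·y_{i+1} − x_{i+1}·y_i:
  -90, -100, -20, -18  ⇒  2A = -228, A = -114.
Then Σ (y_i + y_{i+1})·c_i = -1254, so ȳ = -1254 / (6·(-114)) = 11/6.

11/6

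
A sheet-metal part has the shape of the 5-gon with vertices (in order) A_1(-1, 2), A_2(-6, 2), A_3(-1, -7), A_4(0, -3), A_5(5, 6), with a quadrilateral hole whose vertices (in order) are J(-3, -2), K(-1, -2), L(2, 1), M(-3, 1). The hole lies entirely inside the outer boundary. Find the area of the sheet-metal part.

Outer boundary:
Σ = (10) + (44) + (3) + (15) + (16) = 88
Area = |Σ|/2 = 44.
Hole:
Apply the surveyor's formula: 2A = Σ (x_i·y_{i+1} − x_{i+1}·y_i), indices taken mod 4.
Σ = (4) + (3) + (5) + (9) = 21
Area = |Σ|/2 = 10.5.
Net area = 44 − 10.5 = 33.5.

33.5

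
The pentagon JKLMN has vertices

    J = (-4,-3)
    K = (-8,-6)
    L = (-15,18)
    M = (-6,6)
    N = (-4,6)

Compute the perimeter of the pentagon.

|JK| = √((-4)² + (-3)²) = √25 = 5
|KL| = √((-7)² + (24)²) = √625 = 25
|LM| = √((9)² + (-12)²) = √225 = 15
|MN| = √((2)² + (0)²) = √4 = 2
|NJ| = √((0)² + (-9)²) = √81 = 9
Perimeter = 5 + 25 + 15 + 2 + 9 = 56.

56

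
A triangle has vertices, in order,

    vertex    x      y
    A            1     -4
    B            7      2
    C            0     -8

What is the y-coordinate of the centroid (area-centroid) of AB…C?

-10/3

Apply the surveyor's formula. First the cross-terms c_i = x_i·y_{i+1} − x_{i+1}·y_i:
  30, -56, 8  ⇒  2A = -18, A = -9.
Then Σ (y_i + y_{i+1})·c_i = 180, so ȳ = 180 / (6·(-9)) = -10/3.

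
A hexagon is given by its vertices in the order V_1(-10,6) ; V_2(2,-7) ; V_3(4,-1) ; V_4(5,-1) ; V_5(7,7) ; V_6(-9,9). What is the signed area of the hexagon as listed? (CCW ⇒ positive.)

144.5

Σ = (58) + (26) + (1) + (42) + (126) + (36) = 289
Signed area = Σ/2 = 144.5 (positive ⇒ counter-clockwise traversal).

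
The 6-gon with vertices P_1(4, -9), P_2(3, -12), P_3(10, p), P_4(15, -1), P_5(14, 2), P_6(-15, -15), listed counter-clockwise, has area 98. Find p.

-4

The doubled signed area Σ (x_i y_{i+1} − x_{i+1} y_i) is linear in p.
With p=0 it equals 148; the coefficient of p is -12 (from the two edges through P_3).
So -12·p + 148 = 2·98 = 196 ⇒ p = -4.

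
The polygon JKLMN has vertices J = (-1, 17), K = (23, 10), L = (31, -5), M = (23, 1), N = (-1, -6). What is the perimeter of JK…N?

100

|JK| = √((24)² + (-7)²) = √625 = 25
|KL| = √((8)² + (-15)²) = √289 = 17
|LM| = √((-8)² + (6)²) = √100 = 10
|MN| = √((-24)² + (-7)²) = √625 = 25
|NJ| = √((0)² + (23)²) = √529 = 23
Perimeter = 25 + 17 + 10 + 25 + 23 = 100.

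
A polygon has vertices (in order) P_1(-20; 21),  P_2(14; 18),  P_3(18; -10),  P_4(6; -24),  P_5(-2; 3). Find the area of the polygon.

Apply the surveyor's formula: 2A = Σ (x_i·y_{i+1} − x_{i+1}·y_i), indices taken mod 5.
Cross-terms: -654, -464, -372, -30, 18  ⇒  Σ = -1502
Area = |Σ|/2 = 751.

751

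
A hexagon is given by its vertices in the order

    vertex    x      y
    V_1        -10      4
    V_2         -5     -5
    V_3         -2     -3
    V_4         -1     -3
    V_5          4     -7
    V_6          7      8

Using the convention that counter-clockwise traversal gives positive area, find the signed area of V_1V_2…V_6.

143

Apply the surveyor's formula: 2A = Σ (x_i·y_{i+1} − x_{i+1}·y_i), indices taken mod 6.
Σ = (70) + (5) + (3) + (19) + (81) + (108) = 286
Signed area = Σ/2 = 143 (positive ⇒ counter-clockwise traversal).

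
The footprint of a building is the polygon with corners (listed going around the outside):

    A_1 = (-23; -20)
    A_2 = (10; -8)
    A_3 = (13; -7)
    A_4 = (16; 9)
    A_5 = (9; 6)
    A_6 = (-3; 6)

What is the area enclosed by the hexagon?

Apply the shoelace formula: 2A = Σ (x_i·y_{i+1} − x_{i+1}·y_i), indices taken mod 6.
Σ = (384) + (34) + (229) + (15) + (72) + (198) = 932
Area = |Σ|/2 = 466.

466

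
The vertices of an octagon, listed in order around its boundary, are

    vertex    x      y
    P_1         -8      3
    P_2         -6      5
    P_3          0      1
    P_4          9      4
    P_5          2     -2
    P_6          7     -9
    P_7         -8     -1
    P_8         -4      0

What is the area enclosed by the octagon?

81

Apply Gauss's area formula: 2A = Σ (x_i·y_{i+1} − x_{i+1}·y_i), indices taken mod 8.
Σ = (-22) + (-6) + (-9) + (-26) + (-4) + (-79) + (-4) + (-12) = -162
Area = |Σ|/2 = 81.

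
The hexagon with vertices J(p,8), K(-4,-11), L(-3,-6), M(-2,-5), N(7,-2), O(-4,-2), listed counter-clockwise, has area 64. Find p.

Write out the shoelace sum; only the two edges meeting at J involve p:
2·Area = [((-4)·8 − p·(-2)) + (p·(-11) − (-4)·8)] + 11
       = -9·p + 11 = 128
⇒ p = -13.

-13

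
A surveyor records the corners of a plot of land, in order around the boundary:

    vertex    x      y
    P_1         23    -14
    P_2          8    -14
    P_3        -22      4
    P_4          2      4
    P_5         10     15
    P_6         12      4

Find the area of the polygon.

496

Σ = (-210) + (-276) + (-96) + (-10) + (-140) + (-260) = -992
Area = |Σ|/2 = 496.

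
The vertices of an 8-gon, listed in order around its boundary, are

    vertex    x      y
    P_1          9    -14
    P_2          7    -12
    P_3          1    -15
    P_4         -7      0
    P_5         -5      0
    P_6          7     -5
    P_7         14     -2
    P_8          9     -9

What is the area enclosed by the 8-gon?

Apply Gauss's area formula: 2A = Σ (x_i·y_{i+1} − x_{i+1}·y_i), indices taken mod 8.
Cross-terms: -10, -93, -105, 0, 25, 56, -108, -45  ⇒  Σ = -280
Area = |Σ|/2 = 140.

140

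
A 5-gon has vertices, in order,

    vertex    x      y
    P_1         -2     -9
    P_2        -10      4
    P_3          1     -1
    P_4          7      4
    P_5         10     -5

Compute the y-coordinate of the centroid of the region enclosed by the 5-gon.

Apply the shoelace formula. First the cross-terms c_i = x_i·y_{i+1} − x_{i+1}·y_i:
  -98, 6, 11, -75, -100  ⇒  2A = -256, A = -128.
Then Σ (y_i + y_{i+1})·c_i = 2016, so ȳ = 2016 / (6·(-128)) = -2.625.

-2.625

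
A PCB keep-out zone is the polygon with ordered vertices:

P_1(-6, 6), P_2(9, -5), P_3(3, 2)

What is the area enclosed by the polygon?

19.5

Apply the surveyor's formula: 2A = Σ (x_i·y_{i+1} − x_{i+1}·y_i), indices taken mod 3.
Σ = (-24) + (33) + (30) = 39
Area = |Σ|/2 = 19.5.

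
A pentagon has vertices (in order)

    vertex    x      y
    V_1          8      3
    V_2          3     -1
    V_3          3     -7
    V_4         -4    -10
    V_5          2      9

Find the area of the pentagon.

87.5

Apply the surveyor's formula: 2A = Σ (x_i·y_{i+1} − x_{i+1}·y_i), indices taken mod 5.
Σ = (-17) + (-18) + (-58) + (-16) + (-66) = -175
Area = |Σ|/2 = 87.5.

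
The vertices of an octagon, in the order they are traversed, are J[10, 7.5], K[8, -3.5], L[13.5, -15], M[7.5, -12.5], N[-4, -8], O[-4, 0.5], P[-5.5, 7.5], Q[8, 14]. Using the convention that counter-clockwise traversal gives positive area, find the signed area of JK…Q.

Apply the surveyor's formula: 2A = Σ (x_i·y_{i+1} − x_{i+1}·y_i), indices taken mod 8.
Σ = (-95) + (-72.75) + (-56.25) + (-110) + (-34) + (-27.25) + (-137) + (-80) = -612.25
Signed area = Σ/2 = -306.125 (negative ⇒ clockwise traversal).

-306.125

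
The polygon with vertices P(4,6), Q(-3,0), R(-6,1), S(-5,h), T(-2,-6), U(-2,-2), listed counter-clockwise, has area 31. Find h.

Write out the shoelace sum; only the two edges meeting at S involve h:
2·Area = [((-6)·h − (-5)·1) + ((-5)·(-6) − (-2)·h)] + 3
       = -4·h + 38 = 62
⇒ h = -6.

-6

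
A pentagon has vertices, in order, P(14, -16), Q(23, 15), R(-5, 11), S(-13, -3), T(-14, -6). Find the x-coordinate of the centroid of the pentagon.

Apply the surveyor's formula. First the cross-terms c_i = x_i·y_{i+1} − x_{i+1}·y_i:
  578, 328, 158, 36, 308  ⇒  2A = 1408, A = 704.
Then Σ (x_i + x_{i+1})·c_i = 23474, so x̄ = 23474 / (6·704) = 1067/192.

1067/192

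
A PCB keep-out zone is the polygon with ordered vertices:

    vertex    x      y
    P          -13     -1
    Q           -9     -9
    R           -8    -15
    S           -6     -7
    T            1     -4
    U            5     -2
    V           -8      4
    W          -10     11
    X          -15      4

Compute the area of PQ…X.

167

Apply the surveyor's formula: 2A = Σ (x_i·y_{i+1} − x_{i+1}·y_i), indices taken mod 9.
Cross-terms: 108, 63, -34, 31, 18, 4, -48, 125, 67  ⇒  Σ = 334
Area = |Σ|/2 = 167.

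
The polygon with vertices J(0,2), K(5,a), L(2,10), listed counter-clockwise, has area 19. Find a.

3

Write out the shoelace sum; only the two edges meeting at K involve a:
2·Area = [(0·a − 5·2) + (5·10 − 2·a)] + 4
       = -2·a + 44 = 38
⇒ a = 3.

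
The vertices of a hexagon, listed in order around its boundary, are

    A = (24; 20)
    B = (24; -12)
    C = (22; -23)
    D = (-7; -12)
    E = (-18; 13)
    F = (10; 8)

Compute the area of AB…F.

1027

Apply the shoelace formula: 2A = Σ (x_i·y_{i+1} − x_{i+1}·y_i), indices taken mod 6.
Σ = (-768) + (-288) + (-425) + (-307) + (-274) + (8) = -2054
Area = |Σ|/2 = 1027.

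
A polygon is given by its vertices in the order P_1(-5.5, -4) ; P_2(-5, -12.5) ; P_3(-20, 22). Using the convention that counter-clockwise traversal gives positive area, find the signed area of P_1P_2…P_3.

Apply the shoelace (surveyor's) formula: 2A = Σ (x_i·y_{i+1} − x_{i+1}·y_i), indices taken mod 3.
P_1→P_2: (-5.5)(-12.5) − (-5)(-4) = 48.75
P_2→P_3: (-5)(22) − (-20)(-12.5) = -360
P_3→P_1: (-20)(-4) − (-5.5)(22) = 201
Σ = -110.25
Signed area = Σ/2 = -55.125 (negative ⇒ clockwise traversal).

-55.125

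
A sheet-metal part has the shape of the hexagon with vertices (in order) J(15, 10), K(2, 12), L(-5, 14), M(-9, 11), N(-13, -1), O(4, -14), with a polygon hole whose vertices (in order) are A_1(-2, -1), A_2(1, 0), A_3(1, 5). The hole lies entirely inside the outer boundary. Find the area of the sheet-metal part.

446

Outer boundary:
Cross-terms: 160, 88, 71, 152, 186, 250  ⇒  Σ = 907
Area = |Σ|/2 = 453.5.
Hole:
Apply Gauss's area formula: 2A = Σ (x_i·y_{i+1} − x_{i+1}·y_i), indices taken mod 3.
Σ = (1) + (5) + (9) = 15
Area = |Σ|/2 = 7.5.
Net area = 453.5 − 7.5 = 446.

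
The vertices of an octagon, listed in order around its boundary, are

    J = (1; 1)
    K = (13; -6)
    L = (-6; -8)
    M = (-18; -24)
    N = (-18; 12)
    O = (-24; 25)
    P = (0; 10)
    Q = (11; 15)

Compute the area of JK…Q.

661.5

Apply the surveyor's formula: 2A = Σ (x_i·y_{i+1} − x_{i+1}·y_i), indices taken mod 8.
Cross-terms: -19, -140, 0, -648, -162, -240, -110, -4  ⇒  Σ = -1323
Area = |Σ|/2 = 661.5.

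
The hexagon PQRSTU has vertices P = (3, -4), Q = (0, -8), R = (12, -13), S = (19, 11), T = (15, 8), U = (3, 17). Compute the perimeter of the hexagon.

84

|PQ| = √((-3)² + (-4)²) = √25 = 5
|QR| = √((12)² + (-5)²) = √169 = 13
|RS| = √((7)² + (24)²) = √625 = 25
|ST| = √((-4)² + (-3)²) = √25 = 5
|TU| = √((-12)² + (9)²) = √225 = 15
|UP| = √((0)² + (-21)²) = √441 = 21
Perimeter = 5 + 13 + 25 + 5 + 15 + 21 = 84.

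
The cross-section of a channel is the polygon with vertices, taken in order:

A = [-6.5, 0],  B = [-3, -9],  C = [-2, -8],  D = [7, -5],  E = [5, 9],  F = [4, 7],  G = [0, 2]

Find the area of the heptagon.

Apply Gauss's area formula: 2A = Σ (x_i·y_{i+1} − x_{i+1}·y_i), indices taken mod 7.
A→B: (-6.5)(-9) − (-3)(0) = 58.5
B→C: (-3)(-8) − (-2)(-9) = 6
C→D: (-2)(-5) − (7)(-8) = 66
D→E: (7)(9) − (5)(-5) = 88
E→F: (5)(7) − (4)(9) = -1
F→G: (4)(2) − (0)(7) = 8
G→A: (0)(0) − (-6.5)(2) = 13
Σ = 238.5
Area = |Σ|/2 = 119.25.

119.25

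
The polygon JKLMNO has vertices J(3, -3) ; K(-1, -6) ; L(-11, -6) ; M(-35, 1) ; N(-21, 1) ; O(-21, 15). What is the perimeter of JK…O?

98

|JK| = √((-4)² + (-3)²) = √25 = 5
|KL| = √((-10)² + (0)²) = √100 = 10
|LM| = √((-24)² + (7)²) = √625 = 25
|MN| = √((14)² + (0)²) = √196 = 14
|NO| = √((0)² + (14)²) = √196 = 14
|OJ| = √((24)² + (-18)²) = √900 = 30
Perimeter = 5 + 10 + 25 + 14 + 14 + 30 = 98.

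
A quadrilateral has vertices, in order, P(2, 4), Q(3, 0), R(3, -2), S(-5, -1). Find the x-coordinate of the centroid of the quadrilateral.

16/147

Apply Gauss's area formula. First the cross-terms c_i = x_i·y_{i+1} − x_{i+1}·y_i:
  -12, -6, -13, -18  ⇒  2A = -49, A = -24.5.
Then Σ (x_i + x_{i+1})·c_i = -16, so x̄ = -16 / (6·(-24.5)) = 16/147.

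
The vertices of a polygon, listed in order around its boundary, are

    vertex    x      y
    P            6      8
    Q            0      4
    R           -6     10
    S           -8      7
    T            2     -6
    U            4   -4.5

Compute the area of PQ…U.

Apply the surveyor's formula: 2A = Σ (x_i·y_{i+1} − x_{i+1}·y_i), indices taken mod 6.
Σ = (24) + (24) + (38) + (34) + (15) + (59) = 194
Area = |Σ|/2 = 97.

97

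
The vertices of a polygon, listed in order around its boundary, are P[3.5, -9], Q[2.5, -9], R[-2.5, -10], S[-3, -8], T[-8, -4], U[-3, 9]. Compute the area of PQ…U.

103.5

Σ = (-9) + (-47.5) + (-10) + (-52) + (-84) + (-4.5) = -207
Area = |Σ|/2 = 103.5.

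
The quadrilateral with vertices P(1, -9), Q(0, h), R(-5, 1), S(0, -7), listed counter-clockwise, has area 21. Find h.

0

The doubled signed area Σ (x_i y_{i+1} − x_{i+1} y_i) is linear in h.
With h=0 it equals 42; the coefficient of h is 6 (from the two edges through Q).
So 6·h + 42 = 2·21 = 42 ⇒ h = 0.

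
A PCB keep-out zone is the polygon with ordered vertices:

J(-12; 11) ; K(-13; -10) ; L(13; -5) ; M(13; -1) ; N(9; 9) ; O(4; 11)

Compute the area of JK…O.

437.5

Σ = (263) + (195) + (52) + (126) + (63) + (176) = 875
Area = |Σ|/2 = 437.5.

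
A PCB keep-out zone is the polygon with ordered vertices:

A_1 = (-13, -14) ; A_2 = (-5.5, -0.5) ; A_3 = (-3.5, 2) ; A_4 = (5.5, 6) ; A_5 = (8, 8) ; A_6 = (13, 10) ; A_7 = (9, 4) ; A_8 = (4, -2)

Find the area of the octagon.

Apply the shoelace (surveyor's) formula: 2A = Σ (x_i·y_{i+1} − x_{i+1}·y_i), indices taken mod 8.
Cross-terms: -70.5, -12.75, -32, -4, -24, -38, -34, -82  ⇒  Σ = -297.25
Area = |Σ|/2 = 148.625.

148.625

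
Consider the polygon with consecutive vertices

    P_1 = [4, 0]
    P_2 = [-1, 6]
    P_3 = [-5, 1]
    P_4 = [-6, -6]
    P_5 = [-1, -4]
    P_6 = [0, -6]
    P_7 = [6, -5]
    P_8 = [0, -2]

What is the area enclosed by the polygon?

72.5

Apply the shoelace (surveyor's) formula: 2A = Σ (x_i·y_{i+1} − x_{i+1}·y_i), indices taken mod 8.
Σ = (24) + (29) + (36) + (18) + (6) + (36) + (-12) + (8) = 145
Area = |Σ|/2 = 72.5.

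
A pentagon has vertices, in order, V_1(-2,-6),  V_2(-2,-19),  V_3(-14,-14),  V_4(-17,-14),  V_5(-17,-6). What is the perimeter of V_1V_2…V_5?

|V_1V_2| = √((0)² + (-13)²) = √169 = 13
|V_2V_3| = √((-12)² + (5)²) = √169 = 13
|V_3V_4| = √((-3)² + (0)²) = √9 = 3
|V_4V_5| = √((0)² + (8)²) = √64 = 8
|V_5V_1| = √((15)² + (0)²) = √225 = 15
Perimeter = 13 + 13 + 3 + 8 + 15 = 52.

52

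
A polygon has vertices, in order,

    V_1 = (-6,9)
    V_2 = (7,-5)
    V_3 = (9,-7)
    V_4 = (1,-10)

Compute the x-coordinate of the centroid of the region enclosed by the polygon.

Apply the shoelace formula. First the cross-terms c_i = x_i·y_{i+1} − x_{i+1}·y_i:
  -33, -4, -83, -51  ⇒  2A = -171, A = -85.5.
Then Σ (x_i + x_{i+1})·c_i = -672, so x̄ = -672 / (6·(-85.5)) = 224/171.

224/171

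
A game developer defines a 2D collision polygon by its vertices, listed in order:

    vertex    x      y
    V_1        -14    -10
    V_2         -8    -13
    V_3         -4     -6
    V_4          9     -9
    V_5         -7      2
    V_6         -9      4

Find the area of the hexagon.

139.5

Σ = (102) + (-4) + (90) + (-45) + (-10) + (146) = 279
Area = |Σ|/2 = 139.5.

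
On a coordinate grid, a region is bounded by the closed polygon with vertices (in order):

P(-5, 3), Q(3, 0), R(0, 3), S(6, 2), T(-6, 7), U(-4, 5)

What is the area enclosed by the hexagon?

P→Q: (-5)(0) − (3)(3) = -9
Q→R: (3)(3) − (0)(0) = 9
R→S: (0)(2) − (6)(3) = -18
S→T: (6)(7) − (-6)(2) = 54
T→U: (-6)(5) − (-4)(7) = -2
U→P: (-4)(3) − (-5)(5) = 13
Σ = 47
Area = |Σ|/2 = 23.5.

23.5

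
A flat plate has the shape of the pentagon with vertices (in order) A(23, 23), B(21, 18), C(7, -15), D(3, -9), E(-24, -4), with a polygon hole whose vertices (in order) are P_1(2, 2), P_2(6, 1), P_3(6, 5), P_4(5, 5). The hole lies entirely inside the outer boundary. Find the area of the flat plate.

Outer boundary:
Apply Gauss's area formula: 2A = Σ (x_i·y_{i+1} − x_{i+1}·y_i), indices taken mod 5.
Σ = (-69) + (-441) + (-18) + (-228) + (-460) = -1216
Area = |Σ|/2 = 608.
Hole:
Apply the shoelace formula: 2A = Σ (x_i·y_{i+1} − x_{i+1}·y_i), indices taken mod 4.
Σ = (-10) + (24) + (5) + (0) = 19
Area = |Σ|/2 = 9.5.
Net area = 608 − 9.5 = 598.5.

598.5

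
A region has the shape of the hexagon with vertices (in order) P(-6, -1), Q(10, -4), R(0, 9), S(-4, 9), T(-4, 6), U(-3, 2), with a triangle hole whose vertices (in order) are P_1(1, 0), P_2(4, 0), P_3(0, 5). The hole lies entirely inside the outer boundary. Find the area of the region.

91

Outer boundary:
Apply the shoelace (surveyor's) formula: 2A = Σ (x_i·y_{i+1} − x_{i+1}·y_i), indices taken mod 6.
Σ = (34) + (90) + (36) + (12) + (10) + (15) = 197
Area = |Σ|/2 = 98.5.
Hole:
Apply the shoelace (surveyor's) formula: 2A = Σ (x_i·y_{i+1} − x_{i+1}·y_i), indices taken mod 3.
Cross-terms: 0, 20, -5  ⇒  Σ = 15
Area = |Σ|/2 = 7.5.
Net area = 98.5 − 7.5 = 91.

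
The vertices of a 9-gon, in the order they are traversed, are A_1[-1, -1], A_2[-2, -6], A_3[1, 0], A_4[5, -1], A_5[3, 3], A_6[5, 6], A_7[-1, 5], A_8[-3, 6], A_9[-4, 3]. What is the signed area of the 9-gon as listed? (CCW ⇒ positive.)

Cross-terms: 4, 6, -1, 18, 3, 31, 9, 15, 7  ⇒  Σ = 92
Signed area = Σ/2 = 46 (positive ⇒ counter-clockwise traversal).

46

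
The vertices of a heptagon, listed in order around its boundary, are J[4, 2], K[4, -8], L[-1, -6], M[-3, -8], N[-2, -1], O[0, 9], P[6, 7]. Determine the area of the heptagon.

91.5

Apply Gauss's area formula: 2A = Σ (x_i·y_{i+1} − x_{i+1}·y_i), indices taken mod 7.
Σ = (-40) + (-32) + (-10) + (-13) + (-18) + (-54) + (-16) = -183
Area = |Σ|/2 = 91.5.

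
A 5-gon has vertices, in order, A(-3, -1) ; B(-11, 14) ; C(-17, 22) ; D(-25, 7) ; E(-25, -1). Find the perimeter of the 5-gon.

|AB| = √((-8)² + (15)²) = √289 = 17
|BC| = √((-6)² + (8)²) = √100 = 10
|CD| = √((-8)² + (-15)²) = √289 = 17
|DE| = √((0)² + (-8)²) = √64 = 8
|EA| = √((22)² + (0)²) = √484 = 22
Perimeter = 17 + 10 + 17 + 8 + 22 = 74.

74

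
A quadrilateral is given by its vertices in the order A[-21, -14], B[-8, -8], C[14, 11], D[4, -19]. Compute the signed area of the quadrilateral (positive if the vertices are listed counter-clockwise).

-342.5

Apply Gauss's area formula: 2A = Σ (x_i·y_{i+1} − x_{i+1}·y_i), indices taken mod 4.
A→B: (-21)(-8) − (-8)(-14) = 56
B→C: (-8)(11) − (14)(-8) = 24
C→D: (14)(-19) − (4)(11) = -310
D→A: (4)(-14) − (-21)(-19) = -455
Σ = -685
Signed area = Σ/2 = -342.5 (negative ⇒ clockwise traversal).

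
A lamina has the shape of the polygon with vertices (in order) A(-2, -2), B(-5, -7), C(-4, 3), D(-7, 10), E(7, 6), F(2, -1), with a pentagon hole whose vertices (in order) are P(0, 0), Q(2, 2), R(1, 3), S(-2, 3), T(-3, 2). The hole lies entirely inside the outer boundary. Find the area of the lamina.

88.5

Outer boundary:
Σ = (4) + (-43) + (-19) + (-112) + (-19) + (-6) = -195
Area = |Σ|/2 = 97.5.
Hole:
Apply Gauss's area formula: 2A = Σ (x_i·y_{i+1} − x_{i+1}·y_i), indices taken mod 5.
P→Q: (0)(2) − (2)(0) = 0
Q→R: (2)(3) − (1)(2) = 4
R→S: (1)(3) − (-2)(3) = 9
S→T: (-2)(2) − (-3)(3) = 5
T→P: (-3)(0) − (0)(2) = 0
Σ = 18
Area = |Σ|/2 = 9.
Net area = 97.5 − 9 = 88.5.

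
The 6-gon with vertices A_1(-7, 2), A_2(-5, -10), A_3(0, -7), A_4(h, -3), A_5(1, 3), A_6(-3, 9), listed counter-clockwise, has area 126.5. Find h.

Write out the shoelace sum; only the two edges meeting at A_4 involve h:
2·Area = [(0·(-3) − h·(-7)) + (h·3 − 1·(-3))] + 190
       = 10·h + 193 = 253
⇒ h = 6.

6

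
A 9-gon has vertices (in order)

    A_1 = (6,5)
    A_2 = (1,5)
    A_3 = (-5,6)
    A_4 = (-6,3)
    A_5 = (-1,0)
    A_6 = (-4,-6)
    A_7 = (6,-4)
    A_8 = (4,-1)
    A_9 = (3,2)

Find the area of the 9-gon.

81

Σ = (25) + (31) + (21) + (3) + (6) + (52) + (10) + (11) + (3) = 162
Area = |Σ|/2 = 81.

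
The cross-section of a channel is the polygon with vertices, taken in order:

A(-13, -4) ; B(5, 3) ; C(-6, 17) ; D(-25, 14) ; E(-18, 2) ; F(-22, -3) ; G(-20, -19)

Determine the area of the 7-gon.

458

A→B: (-13)(3) − (5)(-4) = -19
B→C: (5)(17) − (-6)(3) = 103
C→D: (-6)(14) − (-25)(17) = 341
D→E: (-25)(2) − (-18)(14) = 202
E→F: (-18)(-3) − (-22)(2) = 98
F→G: (-22)(-19) − (-20)(-3) = 358
G→A: (-20)(-4) − (-13)(-19) = -167
Σ = 916
Area = |Σ|/2 = 458.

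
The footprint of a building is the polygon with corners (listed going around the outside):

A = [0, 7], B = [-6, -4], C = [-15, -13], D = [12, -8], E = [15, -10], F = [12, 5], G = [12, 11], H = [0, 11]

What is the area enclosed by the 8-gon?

367.5

Apply the shoelace (surveyor's) formula: 2A = Σ (x_i·y_{i+1} − x_{i+1}·y_i), indices taken mod 8.
Σ = (42) + (18) + (276) + (0) + (195) + (72) + (132) + (0) = 735
Area = |Σ|/2 = 367.5.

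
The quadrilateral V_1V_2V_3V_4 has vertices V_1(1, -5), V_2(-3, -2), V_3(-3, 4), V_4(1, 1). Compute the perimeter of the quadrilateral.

|V_1V_2| = √((-4)² + (3)²) = √25 = 5
|V_2V_3| = √((0)² + (6)²) = √36 = 6
|V_3V_4| = √((4)² + (-3)²) = √25 = 5
|V_4V_1| = √((0)² + (-6)²) = √36 = 6
Perimeter = 5 + 6 + 5 + 6 = 22.

22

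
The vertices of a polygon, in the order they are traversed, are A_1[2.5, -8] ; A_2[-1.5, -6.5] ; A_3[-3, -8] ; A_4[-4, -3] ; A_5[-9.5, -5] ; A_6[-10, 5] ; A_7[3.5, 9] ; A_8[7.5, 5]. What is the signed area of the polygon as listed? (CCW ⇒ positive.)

A_1→A_2: (2.5)(-6.5) − (-1.5)(-8) = -28.25
A_2→A_3: (-1.5)(-8) − (-3)(-6.5) = -7.5
A_3→A_4: (-3)(-3) − (-4)(-8) = -23
A_4→A_5: (-4)(-5) − (-9.5)(-3) = -8.5
A_5→A_6: (-9.5)(5) − (-10)(-5) = -97.5
A_6→A_7: (-10)(9) − (3.5)(5) = -107.5
A_7→A_8: (3.5)(5) − (7.5)(9) = -50
A_8→A_1: (7.5)(-8) − (2.5)(5) = -72.5
Σ = -394.75
Signed area = Σ/2 = -197.375 (negative ⇒ clockwise traversal).

-197.375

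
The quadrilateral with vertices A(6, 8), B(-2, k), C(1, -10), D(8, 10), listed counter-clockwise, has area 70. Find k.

Write out the shoelace sum; only the two edges meeting at B involve k:
2·Area = [(6·k − (-2)·8) + ((-2)·(-10) − 1·k)] + 94
       = 5·k + 130 = 140
⇒ k = 2.

2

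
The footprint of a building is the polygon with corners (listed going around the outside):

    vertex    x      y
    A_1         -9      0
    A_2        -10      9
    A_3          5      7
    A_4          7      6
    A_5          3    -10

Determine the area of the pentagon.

Cross-terms: -81, -115, -19, -88, -90  ⇒  Σ = -393
Area = |Σ|/2 = 196.5.

196.5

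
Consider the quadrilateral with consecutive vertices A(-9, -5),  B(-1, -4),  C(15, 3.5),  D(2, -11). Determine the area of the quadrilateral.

Apply Gauss's area formula: 2A = Σ (x_i·y_{i+1} − x_{i+1}·y_i), indices taken mod 4.
Cross-terms: 31, 56.5, -172, -109  ⇒  Σ = -193.5
Area = |Σ|/2 = 96.75.

96.75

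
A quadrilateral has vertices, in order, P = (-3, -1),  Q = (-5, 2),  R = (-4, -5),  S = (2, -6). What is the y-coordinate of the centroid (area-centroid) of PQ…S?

-86/27

Apply Gauss's area formula. First the cross-terms c_i = x_i·y_{i+1} − x_{i+1}·y_i:
  -11, 33, 34, -20  ⇒  2A = 36, A = 18.
Then Σ (y_i + y_{i+1})·c_i = -344, so ȳ = -344 / (6·18) = -86/27.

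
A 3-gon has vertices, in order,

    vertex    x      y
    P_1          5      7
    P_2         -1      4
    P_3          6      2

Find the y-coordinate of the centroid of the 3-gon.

Apply Gauss's area formula. First the cross-terms c_i = x_i·y_{i+1} − x_{i+1}·y_i:
  27, -26, 32  ⇒  2A = 33, A = 16.5.
Then Σ (y_i + y_{i+1})·c_i = 429, so ȳ = 429 / (6·16.5) = 13/3.

13/3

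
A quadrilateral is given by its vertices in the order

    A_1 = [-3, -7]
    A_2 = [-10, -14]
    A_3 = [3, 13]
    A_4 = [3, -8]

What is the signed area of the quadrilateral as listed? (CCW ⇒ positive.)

Apply the shoelace formula: 2A = Σ (x_i·y_{i+1} − x_{i+1}·y_i), indices taken mod 4.
Cross-terms: -28, -88, -63, -45  ⇒  Σ = -224
Signed area = Σ/2 = -112 (negative ⇒ clockwise traversal).

-112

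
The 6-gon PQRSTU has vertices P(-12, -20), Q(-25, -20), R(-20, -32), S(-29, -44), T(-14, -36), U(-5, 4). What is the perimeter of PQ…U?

124

|PQ| = √((-13)² + (0)²) = √169 = 13
|QR| = √((5)² + (-12)²) = √169 = 13
|RS| = √((-9)² + (-12)²) = √225 = 15
|ST| = √((15)² + (8)²) = √289 = 17
|TU| = √((9)² + (40)²) = √1681 = 41
|UP| = √((-7)² + (-24)²) = √625 = 25
Perimeter = 13 + 13 + 15 + 17 + 41 + 25 = 124.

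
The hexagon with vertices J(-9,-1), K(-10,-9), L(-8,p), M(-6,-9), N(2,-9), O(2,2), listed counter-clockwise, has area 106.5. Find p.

-8

Write out the shoelace sum; only the two edges meeting at L involve p:
2·Area = [((-10)·p − (-8)·(-9)) + ((-8)·(-9) − (-6)·p)] + 181
       = -4·p + 181 = 213
⇒ p = -8.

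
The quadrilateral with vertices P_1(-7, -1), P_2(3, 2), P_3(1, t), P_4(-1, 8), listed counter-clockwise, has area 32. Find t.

3

The doubled signed area Σ (x_i y_{i+1} − x_{i+1} y_i) is linear in t.
With t=0 it equals 52; the coefficient of t is 4 (from the two edges through P_3).
So 4·t + 52 = 2·32 = 64 ⇒ t = 3.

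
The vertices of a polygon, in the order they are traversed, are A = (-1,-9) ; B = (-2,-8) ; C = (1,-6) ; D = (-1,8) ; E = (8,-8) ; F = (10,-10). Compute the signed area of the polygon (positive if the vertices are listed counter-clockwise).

-72

Σ = (-10) + (20) + (2) + (-56) + (0) + (-100) = -144
Signed area = Σ/2 = -72 (negative ⇒ clockwise traversal).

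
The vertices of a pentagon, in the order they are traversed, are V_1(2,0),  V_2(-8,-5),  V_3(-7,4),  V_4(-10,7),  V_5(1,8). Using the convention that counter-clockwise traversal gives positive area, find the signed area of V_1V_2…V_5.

Apply Gauss's area formula: 2A = Σ (x_i·y_{i+1} − x_{i+1}·y_i), indices taken mod 5.
Σ = (-10) + (-67) + (-9) + (-87) + (-16) = -189
Signed area = Σ/2 = -94.5 (negative ⇒ clockwise traversal).

-94.5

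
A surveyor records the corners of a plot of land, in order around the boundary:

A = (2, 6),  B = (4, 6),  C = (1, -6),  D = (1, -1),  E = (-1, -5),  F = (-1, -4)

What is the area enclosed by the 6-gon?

21

Σ = (-12) + (-30) + (5) + (-6) + (-1) + (2) = -42
Area = |Σ|/2 = 21.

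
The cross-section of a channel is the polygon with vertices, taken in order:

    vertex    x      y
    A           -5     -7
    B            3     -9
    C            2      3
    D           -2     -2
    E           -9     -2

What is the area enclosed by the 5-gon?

Apply the shoelace formula: 2A = Σ (x_i·y_{i+1} − x_{i+1}·y_i), indices taken mod 5.
Cross-terms: 66, 27, 2, -14, 53  ⇒  Σ = 134
Area = |Σ|/2 = 67.

67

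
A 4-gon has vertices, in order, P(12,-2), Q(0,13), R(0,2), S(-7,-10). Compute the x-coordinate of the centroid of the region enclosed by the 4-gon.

Apply the surveyor's formula. First the cross-terms c_i = x_i·y_{i+1} − x_{i+1}·y_i:
  156, 0, 14, 134  ⇒  2A = 304, A = 152.
Then Σ (x_i + x_{i+1})·c_i = 2444, so x̄ = 2444 / (6·152) = 611/228.

611/228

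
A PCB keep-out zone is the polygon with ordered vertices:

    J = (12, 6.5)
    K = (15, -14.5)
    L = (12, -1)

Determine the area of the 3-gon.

11.25

Σ = (-271.5) + (159) + (90) = -22.5
Area = |Σ|/2 = 11.25.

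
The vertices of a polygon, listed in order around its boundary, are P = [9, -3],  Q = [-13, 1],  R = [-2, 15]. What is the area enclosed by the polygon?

Σ = (-30) + (-193) + (-129) = -352
Area = |Σ|/2 = 176.

176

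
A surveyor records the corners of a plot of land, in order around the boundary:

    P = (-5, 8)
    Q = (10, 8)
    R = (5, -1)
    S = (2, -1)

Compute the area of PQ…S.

81

Apply the shoelace (surveyor's) formula: 2A = Σ (x_i·y_{i+1} − x_{i+1}·y_i), indices taken mod 4.
Σ = (-120) + (-50) + (-3) + (11) = -162
Area = |Σ|/2 = 81.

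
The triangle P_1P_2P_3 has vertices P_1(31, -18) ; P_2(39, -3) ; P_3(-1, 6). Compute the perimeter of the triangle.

|P_1P_2| = √((8)² + (15)²) = √289 = 17
|P_2P_3| = √((-40)² + (9)²) = √1681 = 41
|P_3P_1| = √((32)² + (-24)²) = √1600 = 40
Perimeter = 17 + 41 + 40 = 98.

98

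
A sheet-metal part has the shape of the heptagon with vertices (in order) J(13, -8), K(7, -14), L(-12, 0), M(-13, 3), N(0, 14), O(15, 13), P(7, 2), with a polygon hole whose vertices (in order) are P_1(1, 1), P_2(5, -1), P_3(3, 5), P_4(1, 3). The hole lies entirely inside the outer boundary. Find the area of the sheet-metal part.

Outer boundary:
Apply Gauss's area formula: 2A = Σ (x_i·y_{i+1} − x_{i+1}·y_i), indices taken mod 7.
Cross-terms: -126, -168, -36, -182, -210, -61, -82  ⇒  Σ = -865
Area = |Σ|/2 = 432.5.
Hole:
Apply Gauss's area formula: 2A = Σ (x_i·y_{i+1} − x_{i+1}·y_i), indices taken mod 4.
Cross-terms: -6, 28, 4, -2  ⇒  Σ = 24
Area = |Σ|/2 = 12.
Net area = 432.5 − 12 = 420.5.

420.5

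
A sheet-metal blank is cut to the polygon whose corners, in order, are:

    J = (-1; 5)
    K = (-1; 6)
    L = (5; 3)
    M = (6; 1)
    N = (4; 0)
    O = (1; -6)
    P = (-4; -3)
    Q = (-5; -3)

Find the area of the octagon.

Apply the surveyor's formula: 2A = Σ (x_i·y_{i+1} − x_{i+1}·y_i), indices taken mod 8.
Σ = (-1) + (-33) + (-13) + (-4) + (-24) + (-27) + (-3) + (-28) = -133
Area = |Σ|/2 = 66.5.

66.5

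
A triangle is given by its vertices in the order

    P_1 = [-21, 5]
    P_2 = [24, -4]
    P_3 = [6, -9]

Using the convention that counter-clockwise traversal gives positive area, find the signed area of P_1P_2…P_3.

Apply Gauss's area formula: 2A = Σ (x_i·y_{i+1} − x_{i+1}·y_i), indices taken mod 3.
Σ = (-36) + (-192) + (-159) = -387
Signed area = Σ/2 = -193.5 (negative ⇒ clockwise traversal).

-193.5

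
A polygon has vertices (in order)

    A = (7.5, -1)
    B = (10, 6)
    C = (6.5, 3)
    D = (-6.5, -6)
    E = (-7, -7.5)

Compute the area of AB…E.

48.25

A→B: (7.5)(6) − (10)(-1) = 55
B→C: (10)(3) − (6.5)(6) = -9
C→D: (6.5)(-6) − (-6.5)(3) = -19.5
D→E: (-6.5)(-7.5) − (-7)(-6) = 6.75
E→A: (-7)(-1) − (7.5)(-7.5) = 63.25
Σ = 96.5
Area = |Σ|/2 = 48.25.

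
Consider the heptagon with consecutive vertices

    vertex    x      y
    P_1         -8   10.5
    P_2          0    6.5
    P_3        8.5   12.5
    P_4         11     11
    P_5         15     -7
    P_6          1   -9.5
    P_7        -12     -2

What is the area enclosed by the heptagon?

393.375

Apply Gauss's area formula: 2A = Σ (x_i·y_{i+1} − x_{i+1}·y_i), indices taken mod 7.
Σ = (-52) + (-55.25) + (-44) + (-242) + (-135.5) + (-116) + (-142) = -786.75
Area = |Σ|/2 = 393.375.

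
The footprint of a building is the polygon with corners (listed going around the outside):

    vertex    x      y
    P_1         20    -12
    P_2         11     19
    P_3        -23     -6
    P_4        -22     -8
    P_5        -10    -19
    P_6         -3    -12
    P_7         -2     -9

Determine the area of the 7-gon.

Apply the shoelace (surveyor's) formula: 2A = Σ (x_i·y_{i+1} − x_{i+1}·y_i), indices taken mod 7.
Cross-terms: 512, 371, 52, 338, 63, 3, 204  ⇒  Σ = 1543
Area = |Σ|/2 = 771.5.

771.5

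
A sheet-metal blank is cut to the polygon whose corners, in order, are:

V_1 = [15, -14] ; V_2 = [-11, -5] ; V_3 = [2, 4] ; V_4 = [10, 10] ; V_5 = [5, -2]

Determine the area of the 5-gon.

196.5

V_1→V_2: (15)(-5) − (-11)(-14) = -229
V_2→V_3: (-11)(4) − (2)(-5) = -34
V_3→V_4: (2)(10) − (10)(4) = -20
V_4→V_5: (10)(-2) − (5)(10) = -70
V_5→V_1: (5)(-14) − (15)(-2) = -40
Σ = -393
Area = |Σ|/2 = 196.5.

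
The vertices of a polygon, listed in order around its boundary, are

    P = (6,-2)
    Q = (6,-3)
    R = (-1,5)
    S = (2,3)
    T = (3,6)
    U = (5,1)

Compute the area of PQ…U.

Apply Gauss's area formula: 2A = Σ (x_i·y_{i+1} − x_{i+1}·y_i), indices taken mod 6.
Cross-terms: -6, 27, -13, 3, -27, -16  ⇒  Σ = -32
Area = |Σ|/2 = 16.

16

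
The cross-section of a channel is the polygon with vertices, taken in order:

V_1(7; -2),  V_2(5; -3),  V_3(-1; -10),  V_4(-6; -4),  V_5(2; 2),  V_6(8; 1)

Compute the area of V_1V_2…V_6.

Σ = (-11) + (-53) + (-56) + (-4) + (-14) + (-23) = -161
Area = |Σ|/2 = 80.5.

80.5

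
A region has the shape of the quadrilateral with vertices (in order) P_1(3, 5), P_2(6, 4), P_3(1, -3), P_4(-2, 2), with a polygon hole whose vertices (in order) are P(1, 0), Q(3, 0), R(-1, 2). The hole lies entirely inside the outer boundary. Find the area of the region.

Outer boundary:
Apply Gauss's area formula: 2A = Σ (x_i·y_{i+1} − x_{i+1}·y_i), indices taken mod 4.
Cross-terms: -18, -22, -4, -16  ⇒  Σ = -60
Area = |Σ|/2 = 30.
Hole:
Apply the shoelace (surveyor's) formula: 2A = Σ (x_i·y_{i+1} − x_{i+1}·y_i), indices taken mod 3.
P→Q: (1)(0) − (3)(0) = 0
Q→R: (3)(2) − (-1)(0) = 6
R→P: (-1)(0) − (1)(2) = -2
Σ = 4
Area = |Σ|/2 = 2.
Net area = 30 − 2 = 28.

28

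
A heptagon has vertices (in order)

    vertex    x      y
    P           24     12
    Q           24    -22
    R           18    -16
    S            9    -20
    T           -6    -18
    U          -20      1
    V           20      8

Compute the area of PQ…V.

900

Apply the shoelace (surveyor's) formula: 2A = Σ (x_i·y_{i+1} − x_{i+1}·y_i), indices taken mod 7.
Σ = (-816) + (12) + (-216) + (-282) + (-366) + (-180) + (48) = -1800
Area = |Σ|/2 = 900.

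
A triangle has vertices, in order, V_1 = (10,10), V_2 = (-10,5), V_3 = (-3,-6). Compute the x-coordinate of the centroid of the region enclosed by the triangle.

-1

Apply Gauss's area formula. First the cross-terms c_i = x_i·y_{i+1} − x_{i+1}·y_i:
  150, 75, 30  ⇒  2A = 255, A = 127.5.
Then Σ (x_i + x_{i+1})·c_i = -765, so x̄ = -765 / (6·127.5) = -1.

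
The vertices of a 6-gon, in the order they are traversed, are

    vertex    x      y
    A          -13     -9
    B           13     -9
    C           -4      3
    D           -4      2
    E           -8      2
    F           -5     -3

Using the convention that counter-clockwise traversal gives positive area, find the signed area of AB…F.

Apply the shoelace (surveyor's) formula: 2A = Σ (x_i·y_{i+1} − x_{i+1}·y_i), indices taken mod 6.
Σ = (234) + (3) + (4) + (8) + (34) + (6) = 289
Signed area = Σ/2 = 144.5 (positive ⇒ counter-clockwise traversal).

144.5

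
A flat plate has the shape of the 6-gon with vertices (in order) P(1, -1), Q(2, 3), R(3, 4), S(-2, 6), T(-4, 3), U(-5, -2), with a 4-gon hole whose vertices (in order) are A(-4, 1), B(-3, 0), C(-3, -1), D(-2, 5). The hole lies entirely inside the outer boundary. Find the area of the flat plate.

35.5

Outer boundary:
Apply Gauss's area formula: 2A = Σ (x_i·y_{i+1} − x_{i+1}·y_i), indices taken mod 6.
Σ = (5) + (-1) + (26) + (18) + (23) + (7) = 78
Area = |Σ|/2 = 39.
Hole:
Apply the surveyor's formula: 2A = Σ (x_i·y_{i+1} − x_{i+1}·y_i), indices taken mod 4.
Σ = (3) + (3) + (-17) + (18) = 7
Area = |Σ|/2 = 3.5.
Net area = 39 − 3.5 = 35.5.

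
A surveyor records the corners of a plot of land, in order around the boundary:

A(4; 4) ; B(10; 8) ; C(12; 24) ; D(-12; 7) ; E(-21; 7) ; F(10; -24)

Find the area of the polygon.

570.5

Apply the shoelace formula: 2A = Σ (x_i·y_{i+1} − x_{i+1}·y_i), indices taken mod 6.
A→B: (4)(8) − (10)(4) = -8
B→C: (10)(24) − (12)(8) = 144
C→D: (12)(7) − (-12)(24) = 372
D→E: (-12)(7) − (-21)(7) = 63
E→F: (-21)(-24) − (10)(7) = 434
F→A: (10)(4) − (4)(-24) = 136
Σ = 1141
Area = |Σ|/2 = 570.5.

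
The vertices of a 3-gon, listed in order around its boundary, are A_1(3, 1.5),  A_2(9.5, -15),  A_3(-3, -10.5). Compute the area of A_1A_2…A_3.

Apply the shoelace (surveyor's) formula: 2A = Σ (x_i·y_{i+1} − x_{i+1}·y_i), indices taken mod 3.
Σ = (-59.25) + (-144.75) + (27) = -177
Area = |Σ|/2 = 88.5.

88.5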